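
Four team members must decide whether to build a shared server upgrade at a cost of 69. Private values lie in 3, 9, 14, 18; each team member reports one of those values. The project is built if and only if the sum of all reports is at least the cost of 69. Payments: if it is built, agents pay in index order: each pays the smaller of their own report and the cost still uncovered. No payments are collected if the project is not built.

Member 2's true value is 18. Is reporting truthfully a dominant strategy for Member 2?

Yes

Check each profile of the others' reports and compare truth against every alternative report.
Others report (3, 3, 3): truth gives 0, best alternative gives 0.
Others report (3, 3, 9): truth gives 0, best alternative gives 0.
Others report (3, 3, 14): truth gives 0, best alternative gives 0.
Others report (3, 3, 18): truth gives 0, best alternative gives 0.
Others report (3, 9, 3): truth gives 0, best alternative gives 0.
Others report (3, 9, 9): truth gives 0, best alternative gives 0.
(Remaining 58 profiles checked similarly; truth is weakly best in each.)
In every case the truthful report is at least as good as any alternative, so it is a dominant strategy.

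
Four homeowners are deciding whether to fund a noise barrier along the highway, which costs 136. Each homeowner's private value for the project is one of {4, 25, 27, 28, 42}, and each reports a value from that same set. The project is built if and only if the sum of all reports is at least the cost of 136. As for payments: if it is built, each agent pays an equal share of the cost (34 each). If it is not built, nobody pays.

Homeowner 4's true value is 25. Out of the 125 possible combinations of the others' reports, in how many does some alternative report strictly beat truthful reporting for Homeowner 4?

7

Others report (27, 42, 42): truth gives -9; report 4 gives 0 > -9. Violating.
Others report (28, 42, 42): truth gives -9; report 4 gives 0 > -9. Violating.
Others report (42, 27, 42): truth gives -9; report 4 gives 0 > -9. Violating.
Others report (42, 28, 42): truth gives -9; report 4 gives 0 > -9. Violating.
Others report (4, 4, 4): truth gives 0; no alternative beats it.
Others report (4, 4, 25): truth gives 0; no alternative beats it.
(Checking all 125 profiles: 7 have a profitable deviation, 118 do not.)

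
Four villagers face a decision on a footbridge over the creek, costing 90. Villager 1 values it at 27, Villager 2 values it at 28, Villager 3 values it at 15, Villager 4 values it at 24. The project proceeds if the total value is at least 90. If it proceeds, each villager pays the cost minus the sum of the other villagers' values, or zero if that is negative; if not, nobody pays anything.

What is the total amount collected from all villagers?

78

Total value 94 ≥ cost 90, so it is built.
Villager 1: others sum to 67; max(0, 90 - 67) = 23.
Villager 2: others sum to 66; max(0, 90 - 66) = 24.
Villager 3: others sum to 79; max(0, 90 - 79) = 11.
Villager 4: others sum to 70; max(0, 90 - 70) = 20.
Total collected = 23 + 24 + 11 + 20 = 78.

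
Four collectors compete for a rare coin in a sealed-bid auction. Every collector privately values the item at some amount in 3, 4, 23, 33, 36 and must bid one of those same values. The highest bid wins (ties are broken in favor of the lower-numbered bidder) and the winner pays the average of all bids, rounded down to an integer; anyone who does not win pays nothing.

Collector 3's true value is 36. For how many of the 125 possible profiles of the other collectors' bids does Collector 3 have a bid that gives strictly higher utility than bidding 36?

30

Others bid (3, 3, 3): truth gives 25; bid 4 gives 33 > 25. Violating.
Others bid (3, 3, 4): truth gives 25; bid 4 gives 33 > 25. Violating.
Others bid (3, 3, 23): truth gives 20; bid 23 gives 23 > 20. Violating.
Others bid (3, 4, 3): truth gives 25; bid 23 gives 28 > 25. Violating.
Others bid (3, 3, 33): truth gives 18; no alternative beats it.
Others bid (3, 3, 36): truth gives 17; no alternative beats it.
(Checking all 125 profiles: 30 have a profitable deviation, 95 do not.)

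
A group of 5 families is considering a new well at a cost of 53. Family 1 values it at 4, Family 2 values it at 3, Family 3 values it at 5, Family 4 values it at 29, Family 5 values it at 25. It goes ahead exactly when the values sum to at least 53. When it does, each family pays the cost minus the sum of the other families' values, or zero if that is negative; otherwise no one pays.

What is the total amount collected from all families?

28

Total value 66 ≥ cost 53, so it is built.
Family 1: others sum to 62; max(0, 53 - 62) = 0.
Family 2: others sum to 63; max(0, 53 - 63) = 0.
Family 3: others sum to 61; max(0, 53 - 61) = 0.
Family 4: others sum to 37; max(0, 53 - 37) = 16.
Family 5: others sum to 41; max(0, 53 - 41) = 12.
Total collected = 0 + 0 + 0 + 16 + 12 = 28.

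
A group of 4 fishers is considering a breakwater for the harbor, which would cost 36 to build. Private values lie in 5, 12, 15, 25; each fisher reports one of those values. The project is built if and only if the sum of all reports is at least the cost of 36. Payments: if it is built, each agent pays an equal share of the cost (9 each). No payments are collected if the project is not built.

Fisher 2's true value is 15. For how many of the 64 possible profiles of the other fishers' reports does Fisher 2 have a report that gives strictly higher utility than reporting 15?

1

Others report (5, 5, 5): truth gives 0; report 25 gives 6 > 0. Violating.
Others report (5, 5, 12): truth gives 6; no alternative beats it.
Others report (5, 5, 15): truth gives 6; no alternative beats it.
(Checking all 64 profiles: 1 has a profitable deviation, 63 do not.)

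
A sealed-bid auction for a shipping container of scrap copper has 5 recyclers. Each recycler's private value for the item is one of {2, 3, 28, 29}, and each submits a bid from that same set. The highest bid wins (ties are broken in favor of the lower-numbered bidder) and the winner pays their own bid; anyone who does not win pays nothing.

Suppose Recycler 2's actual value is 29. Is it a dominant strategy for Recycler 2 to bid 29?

No

Consider the case where Recycler 1 bids 2, Recycler 3 bids 2, Recycler 4 bids 2 and Recycler 5 bids 2.
Truthful bid 29: wins, pays 29, utility 29 - 29 = 0.
Bid 3 instead: wins, pays 3, utility 29 - 3 = 26.
Since 26 > 0, bidding 3 is strictly better here, so truthful bidding is not dominant.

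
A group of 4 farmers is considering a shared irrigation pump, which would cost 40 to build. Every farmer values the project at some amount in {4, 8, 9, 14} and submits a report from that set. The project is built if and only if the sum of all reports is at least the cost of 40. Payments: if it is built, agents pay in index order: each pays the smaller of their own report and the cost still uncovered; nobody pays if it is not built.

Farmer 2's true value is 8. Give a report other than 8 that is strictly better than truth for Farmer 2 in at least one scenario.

4

Suppose Farmer 1 reports 8, Farmer 3 reports 14 and Farmer 4 reports 14.
Report 8: project built, pays 8, utility 8 - 8 = 0.
Report 4: project built, pays 4, utility 8 - 4 = 4.
So reporting 4 beats truth here (4 > 0).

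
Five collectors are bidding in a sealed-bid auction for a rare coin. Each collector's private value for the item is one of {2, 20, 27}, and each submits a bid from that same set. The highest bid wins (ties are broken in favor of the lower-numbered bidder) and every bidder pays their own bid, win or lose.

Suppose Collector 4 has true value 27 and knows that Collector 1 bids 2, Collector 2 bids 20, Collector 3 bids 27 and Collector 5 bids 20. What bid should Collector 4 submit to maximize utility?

Bid 2: loses but pays 2, utility -2.
Bid 20: loses but pays 20, utility -20.
Bid 27: loses but pays 27, utility -27.
The best choice is 2 with utility -2.

2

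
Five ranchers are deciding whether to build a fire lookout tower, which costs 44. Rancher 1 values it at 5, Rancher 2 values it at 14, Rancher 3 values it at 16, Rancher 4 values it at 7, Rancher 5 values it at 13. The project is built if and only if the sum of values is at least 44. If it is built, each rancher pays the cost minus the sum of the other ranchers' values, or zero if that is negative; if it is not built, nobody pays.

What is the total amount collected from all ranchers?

Total value 55 ≥ cost 44, so it is built.
Rancher 1: others sum to 50; max(0, 44 - 50) = 0.
Rancher 2: others sum to 41; max(0, 44 - 41) = 3.
Rancher 3: others sum to 39; max(0, 44 - 39) = 5.
Rancher 4: others sum to 48; max(0, 44 - 48) = 0.
Rancher 5: others sum to 42; max(0, 44 - 42) = 2.
Total collected = 0 + 3 + 5 + 0 + 2 = 10.

10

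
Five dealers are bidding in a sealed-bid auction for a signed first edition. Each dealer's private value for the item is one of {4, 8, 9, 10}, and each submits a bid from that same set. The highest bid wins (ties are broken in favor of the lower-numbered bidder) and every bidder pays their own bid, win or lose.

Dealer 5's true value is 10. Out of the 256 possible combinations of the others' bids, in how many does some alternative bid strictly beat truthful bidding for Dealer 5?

191

Others bid (4, 4, 4, 4): truth gives 0; bid 8 gives 2 > 0. Violating.
Others bid (4, 4, 4, 8): truth gives 0; bid 9 gives 1 > 0. Violating.
Others bid (4, 4, 4, 10): truth gives -10; bid 4 gives -4 > -10. Violating.
Others bid (4, 4, 8, 4): truth gives 0; bid 9 gives 1 > 0. Violating.
Others bid (4, 4, 4, 9): truth gives 0; no alternative beats it.
Others bid (4, 4, 8, 9): truth gives 0; no alternative beats it.
(Checking all 256 profiles: 191 have a profitable deviation, 65 do not.)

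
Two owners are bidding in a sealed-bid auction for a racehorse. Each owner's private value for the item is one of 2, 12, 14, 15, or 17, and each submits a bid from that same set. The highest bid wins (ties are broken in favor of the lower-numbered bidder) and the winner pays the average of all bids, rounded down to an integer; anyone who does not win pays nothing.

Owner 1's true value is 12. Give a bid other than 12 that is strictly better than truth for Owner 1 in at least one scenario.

2

Suppose Owner 2 bids 2.
Bid 12: wins, pays 7, utility 12 - 7 = 5.
Bid 2: wins, pays 2, utility 12 - 2 = 10.
So bidding 2 beats truth here (10 > 5).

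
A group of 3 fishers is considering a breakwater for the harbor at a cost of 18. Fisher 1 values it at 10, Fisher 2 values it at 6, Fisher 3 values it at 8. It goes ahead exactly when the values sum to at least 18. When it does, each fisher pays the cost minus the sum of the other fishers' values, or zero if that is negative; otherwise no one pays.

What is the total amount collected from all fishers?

6

Total value 24 ≥ cost 18, so it is built.
Fisher 1: others sum to 14; max(0, 18 - 14) = 4.
Fisher 2: others sum to 18; max(0, 18 - 18) = 0.
Fisher 3: others sum to 16; max(0, 18 - 16) = 2.
Total collected = 4 + 0 + 2 = 6.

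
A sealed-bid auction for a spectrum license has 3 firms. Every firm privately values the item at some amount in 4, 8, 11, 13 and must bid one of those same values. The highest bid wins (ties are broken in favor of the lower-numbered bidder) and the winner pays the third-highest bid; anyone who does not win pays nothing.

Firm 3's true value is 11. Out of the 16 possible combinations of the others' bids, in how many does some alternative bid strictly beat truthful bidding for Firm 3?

Others bid (4, 11): truth gives 0; bid 13 gives 7 > 0. Violating.
Others bid (8, 11): truth gives 0; bid 13 gives 3 > 0. Violating.
Others bid (11, 4): truth gives 0; bid 13 gives 7 > 0. Violating.
Others bid (11, 8): truth gives 0; bid 13 gives 3 > 0. Violating.
Others bid (4, 4): truth gives 7; no alternative beats it.
Others bid (4, 8): truth gives 7; no alternative beats it.
(Checking all 16 profiles: 4 have a profitable deviation, 12 do not.)

4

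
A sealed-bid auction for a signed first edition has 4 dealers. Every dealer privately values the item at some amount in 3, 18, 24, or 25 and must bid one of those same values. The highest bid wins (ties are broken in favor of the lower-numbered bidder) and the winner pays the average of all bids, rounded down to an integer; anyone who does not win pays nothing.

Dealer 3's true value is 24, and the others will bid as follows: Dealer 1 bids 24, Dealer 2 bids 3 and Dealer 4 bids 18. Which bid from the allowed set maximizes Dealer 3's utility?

25

Bid 3: loses, pays 0, utility 0.
Bid 18: loses, pays 0, utility 0.
Bid 24: loses, pays 0, utility 0.
Bid 25: wins, pays 17, utility 24 - 17 = 7.
The best choice is 25 with utility 7.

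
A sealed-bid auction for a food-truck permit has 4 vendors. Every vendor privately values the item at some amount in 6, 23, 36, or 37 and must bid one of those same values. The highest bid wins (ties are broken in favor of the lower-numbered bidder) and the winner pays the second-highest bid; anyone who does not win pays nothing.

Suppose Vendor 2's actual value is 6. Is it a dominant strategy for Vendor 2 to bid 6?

Yes

Check each profile of the others' bids and compare truth against every alternative bid.
Others bid (6, 6, 23): truth gives 0, best alternative gives -17.
Others bid (6, 23, 6): truth gives 0, best alternative gives -17.
Others bid (6, 23, 23): truth gives 0, best alternative gives -17.
Others bid (6, 6, 6): truth gives 0, best alternative gives 0.
Others bid (6, 6, 36): truth gives 0, best alternative gives 0.
Others bid (6, 6, 37): truth gives 0, best alternative gives 0.
(Remaining 58 profiles checked similarly; truth is weakly best in each.)
In every case the truthful bid is at least as good as any alternative, so it is a dominant strategy.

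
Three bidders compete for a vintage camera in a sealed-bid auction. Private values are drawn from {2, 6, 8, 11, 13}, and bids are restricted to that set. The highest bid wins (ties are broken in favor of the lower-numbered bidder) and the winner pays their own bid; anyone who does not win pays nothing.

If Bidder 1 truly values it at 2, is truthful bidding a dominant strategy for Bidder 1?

Yes

Check each profile of the others' bids and compare truth against every alternative bid.
Others bid (2, 2): truth gives 0, best alternative gives -4.
Others bid (2, 6): truth gives 0, best alternative gives -4.
Others bid (6, 2): truth gives 0, best alternative gives -4.
Others bid (6, 6): truth gives 0, best alternative gives -4.
Others bid (2, 8): truth gives 0, best alternative gives 0.
Others bid (2, 11): truth gives 0, best alternative gives 0.
(Remaining 19 profiles checked similarly; truth is weakly best in each.)
In every case the truthful bid is at least as good as any alternative, so it is a dominant strategy.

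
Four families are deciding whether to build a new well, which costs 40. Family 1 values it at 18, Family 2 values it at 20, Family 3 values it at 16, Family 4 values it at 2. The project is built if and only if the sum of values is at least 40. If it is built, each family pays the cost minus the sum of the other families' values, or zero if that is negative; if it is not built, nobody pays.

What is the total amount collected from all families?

6

Total value 56 ≥ cost 40, so it is built.
Family 1: others sum to 38; max(0, 40 - 38) = 2.
Family 2: others sum to 36; max(0, 40 - 36) = 4.
Family 3: others sum to 40; max(0, 40 - 40) = 0.
Family 4: others sum to 54; max(0, 40 - 54) = 0.
Total collected = 2 + 4 + 0 + 0 = 6.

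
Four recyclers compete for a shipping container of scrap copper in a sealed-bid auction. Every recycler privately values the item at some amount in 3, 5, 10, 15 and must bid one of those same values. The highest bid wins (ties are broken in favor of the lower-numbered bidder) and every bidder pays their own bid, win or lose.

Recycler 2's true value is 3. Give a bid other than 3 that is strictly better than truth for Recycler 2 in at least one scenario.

5

Suppose Recycler 1 bids 3, Recycler 3 bids 3 and Recycler 4 bids 3.
Bid 3: loses but pays 3, utility -3.
Bid 5: wins, pays 5, utility 3 - 5 = -2.
So bidding 5 beats truth here (-2 > -3).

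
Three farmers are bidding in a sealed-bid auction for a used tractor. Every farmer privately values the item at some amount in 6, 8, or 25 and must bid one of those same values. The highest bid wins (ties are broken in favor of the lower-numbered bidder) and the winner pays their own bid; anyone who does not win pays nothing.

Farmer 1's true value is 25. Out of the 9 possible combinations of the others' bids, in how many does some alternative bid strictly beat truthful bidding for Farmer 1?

4

Others bid (6, 6): truth gives 0; bid 6 gives 19 > 0. Violating.
Others bid (6, 8): truth gives 0; bid 8 gives 17 > 0. Violating.
Others bid (8, 6): truth gives 0; bid 8 gives 17 > 0. Violating.
Others bid (8, 8): truth gives 0; bid 8 gives 17 > 0. Violating.
Others bid (6, 25): truth gives 0; no alternative beats it.
Others bid (8, 25): truth gives 0; no alternative beats it.
(Checking all 9 profiles: 4 have a profitable deviation, 5 do not.)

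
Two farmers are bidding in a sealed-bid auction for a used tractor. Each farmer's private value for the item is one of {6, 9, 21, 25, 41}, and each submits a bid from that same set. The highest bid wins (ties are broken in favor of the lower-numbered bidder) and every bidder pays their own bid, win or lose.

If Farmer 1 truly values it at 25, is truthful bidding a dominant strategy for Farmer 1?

No

Consider the case where Farmer 2 bids 6.
Truthful bid 25: wins, pays 25, utility 25 - 25 = 0.
Bid 6 instead: wins, pays 6, utility 25 - 6 = 19.
Since 19 > 0, bidding 6 is strictly better here, so truthful bidding is not dominant.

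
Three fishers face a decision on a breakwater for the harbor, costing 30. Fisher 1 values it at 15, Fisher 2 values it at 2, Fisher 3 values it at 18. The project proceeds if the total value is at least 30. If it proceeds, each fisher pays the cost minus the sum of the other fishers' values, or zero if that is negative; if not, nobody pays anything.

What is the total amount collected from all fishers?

23

Total value 35 ≥ cost 30, so it is built.
Fisher 1: others sum to 20; max(0, 30 - 20) = 10.
Fisher 2: others sum to 33; max(0, 30 - 33) = 0.
Fisher 3: others sum to 17; max(0, 30 - 17) = 13.
Total collected = 10 + 0 + 13 = 23.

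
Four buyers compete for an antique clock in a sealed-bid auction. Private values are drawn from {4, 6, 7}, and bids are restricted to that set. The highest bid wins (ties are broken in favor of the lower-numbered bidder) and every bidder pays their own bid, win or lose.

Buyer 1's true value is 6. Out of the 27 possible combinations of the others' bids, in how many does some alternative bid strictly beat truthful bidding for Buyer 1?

20

Others bid (4, 4, 4): truth gives 0; bid 4 gives 2 > 0. Violating.
Others bid (4, 4, 7): truth gives -6; bid 7 gives -1 > -6. Violating.
Others bid (4, 6, 7): truth gives -6; bid 7 gives -1 > -6. Violating.
Others bid (4, 7, 4): truth gives -6; bid 7 gives -1 > -6. Violating.
Others bid (4, 4, 6): truth gives 0; no alternative beats it.
Others bid (4, 6, 4): truth gives 0; no alternative beats it.
(Checking all 27 profiles: 20 have a profitable deviation, 7 do not.)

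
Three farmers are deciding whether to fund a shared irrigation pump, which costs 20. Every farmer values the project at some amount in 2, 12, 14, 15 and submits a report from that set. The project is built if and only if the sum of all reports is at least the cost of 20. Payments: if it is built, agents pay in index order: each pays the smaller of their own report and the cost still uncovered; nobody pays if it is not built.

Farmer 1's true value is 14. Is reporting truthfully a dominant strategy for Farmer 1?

Consider the case where Farmer 2 reports 2 and Farmer 3 reports 12.
Truthful report 14: project built, pays 14, utility 14 - 14 = 0.
Report 12 instead: project built, pays 12, utility 14 - 12 = 2.
Since 2 > 0, reporting 12 is strictly better here, so truthful reporting is not dominant.

No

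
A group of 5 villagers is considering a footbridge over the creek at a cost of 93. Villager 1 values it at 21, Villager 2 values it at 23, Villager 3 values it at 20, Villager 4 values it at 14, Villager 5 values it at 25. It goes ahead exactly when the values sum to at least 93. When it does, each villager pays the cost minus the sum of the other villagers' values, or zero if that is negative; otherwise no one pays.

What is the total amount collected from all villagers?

53

Total value 103 ≥ cost 93, so it is built.
Villager 1: others sum to 82; max(0, 93 - 82) = 11.
Villager 2: others sum to 80; max(0, 93 - 80) = 13.
Villager 3: others sum to 83; max(0, 93 - 83) = 10.
Villager 4: others sum to 89; max(0, 93 - 89) = 4.
Villager 5: others sum to 78; max(0, 93 - 78) = 15.
Total collected = 11 + 13 + 10 + 4 + 15 = 53.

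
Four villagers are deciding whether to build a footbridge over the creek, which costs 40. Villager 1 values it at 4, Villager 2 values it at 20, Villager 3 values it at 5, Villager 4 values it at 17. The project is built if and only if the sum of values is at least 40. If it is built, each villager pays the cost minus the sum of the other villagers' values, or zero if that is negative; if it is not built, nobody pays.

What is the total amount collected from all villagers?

25

Total value 46 ≥ cost 40, so it is built.
Villager 1: others sum to 42; max(0, 40 - 42) = 0.
Villager 2: others sum to 26; max(0, 40 - 26) = 14.
Villager 3: others sum to 41; max(0, 40 - 41) = 0.
Villager 4: others sum to 29; max(0, 40 - 29) = 11.
Total collected = 0 + 14 + 0 + 11 = 25.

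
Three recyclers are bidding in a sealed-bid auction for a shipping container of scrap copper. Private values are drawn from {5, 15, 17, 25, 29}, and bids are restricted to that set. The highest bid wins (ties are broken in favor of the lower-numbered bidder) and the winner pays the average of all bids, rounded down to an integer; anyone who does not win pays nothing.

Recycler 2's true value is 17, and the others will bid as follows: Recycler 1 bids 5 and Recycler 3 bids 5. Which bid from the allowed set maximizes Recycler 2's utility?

Bid 5: loses, pays 0, utility 0.
Bid 15: wins, pays 8, utility 17 - 8 = 9.
Bid 17: wins, pays 9, utility 17 - 9 = 8.
Bid 25: wins, pays 11, utility 17 - 11 = 6.
Bid 29: wins, pays 13, utility 17 - 13 = 4.
The best choice is 15 with utility 9.

15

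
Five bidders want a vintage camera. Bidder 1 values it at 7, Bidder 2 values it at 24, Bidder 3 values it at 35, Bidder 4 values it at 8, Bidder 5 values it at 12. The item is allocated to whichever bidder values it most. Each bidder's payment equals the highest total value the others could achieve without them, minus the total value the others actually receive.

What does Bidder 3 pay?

24

Bidder 3 has the highest value and receives the item.
Without Bidder 3, the item would go to the next-highest value, 24, so the others could achieve 24.
With Bidder 3 present and winning, the others receive nothing, so their total is 0.
Payment = 24 - 0 = 24.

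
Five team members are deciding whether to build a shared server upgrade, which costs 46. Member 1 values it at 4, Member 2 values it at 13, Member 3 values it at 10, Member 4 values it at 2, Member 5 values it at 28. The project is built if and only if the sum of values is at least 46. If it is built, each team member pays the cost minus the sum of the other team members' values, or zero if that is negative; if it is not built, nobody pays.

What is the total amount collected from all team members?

19

Total value 57 ≥ cost 46, so it is built.
Member 1: others sum to 53; max(0, 46 - 53) = 0.
Member 2: others sum to 44; max(0, 46 - 44) = 2.
Member 3: others sum to 47; max(0, 46 - 47) = 0.
Member 4: others sum to 55; max(0, 46 - 55) = 0.
Member 5: others sum to 29; max(0, 46 - 29) = 17.
Total collected = 0 + 2 + 0 + 0 + 17 = 19.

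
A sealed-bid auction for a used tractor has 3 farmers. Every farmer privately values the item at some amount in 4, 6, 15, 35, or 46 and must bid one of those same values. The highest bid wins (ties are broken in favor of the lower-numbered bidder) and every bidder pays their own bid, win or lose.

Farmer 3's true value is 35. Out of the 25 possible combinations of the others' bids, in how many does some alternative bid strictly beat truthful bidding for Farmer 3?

20

Others bid (4, 4): truth gives 0; bid 6 gives 29 > 0. Violating.
Others bid (4, 6): truth gives 0; bid 15 gives 20 > 0. Violating.
Others bid (4, 35): truth gives -35; bid 4 gives -4 > -35. Violating.
Others bid (4, 46): truth gives -35; bid 4 gives -4 > -35. Violating.
Others bid (4, 15): truth gives 0; no alternative beats it.
Others bid (6, 15): truth gives 0; no alternative beats it.
(Checking all 25 profiles: 20 have a profitable deviation, 5 do not.)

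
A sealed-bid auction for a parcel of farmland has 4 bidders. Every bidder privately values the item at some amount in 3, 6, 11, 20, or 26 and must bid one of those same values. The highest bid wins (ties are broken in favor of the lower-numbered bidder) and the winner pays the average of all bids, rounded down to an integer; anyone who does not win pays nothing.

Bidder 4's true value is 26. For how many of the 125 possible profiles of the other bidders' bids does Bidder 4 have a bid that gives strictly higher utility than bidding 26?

Others bid (3, 3, 3): truth gives 18; bid 6 gives 23 > 18. Violating.
Others bid (3, 3, 6): truth gives 17; bid 11 gives 21 > 17. Violating.
Others bid (3, 3, 11): truth gives 16; bid 20 gives 17 > 16. Violating.
Others bid (3, 6, 3): truth gives 17; bid 11 gives 21 > 17. Violating.
Others bid (3, 3, 20): truth gives 13; no alternative beats it.
Others bid (3, 3, 26): truth gives 0; no alternative beats it.
(Checking all 125 profiles: 27 have a profitable deviation, 98 do not.)

27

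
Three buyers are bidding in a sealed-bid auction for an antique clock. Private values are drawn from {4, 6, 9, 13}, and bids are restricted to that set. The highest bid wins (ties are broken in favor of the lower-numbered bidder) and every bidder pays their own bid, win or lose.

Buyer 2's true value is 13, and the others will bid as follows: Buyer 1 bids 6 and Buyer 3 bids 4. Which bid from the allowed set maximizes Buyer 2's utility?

Bid 4: loses but pays 4, utility -4.
Bid 6: loses but pays 6, utility -6.
Bid 9: wins, pays 9, utility 13 - 9 = 4.
Bid 13: wins, pays 13, utility 13 - 13 = 0.
The best choice is 9 with utility 4.

9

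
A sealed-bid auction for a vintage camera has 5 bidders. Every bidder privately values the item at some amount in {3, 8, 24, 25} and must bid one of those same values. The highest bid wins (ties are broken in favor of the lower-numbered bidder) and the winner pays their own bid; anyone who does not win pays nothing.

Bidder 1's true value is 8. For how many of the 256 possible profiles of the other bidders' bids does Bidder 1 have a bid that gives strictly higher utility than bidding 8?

Others bid (3, 3, 3, 3): truth gives 0; bid 3 gives 5 > 0. Violating.
Others bid (3, 3, 3, 8): truth gives 0; no alternative beats it.
Others bid (3, 3, 3, 24): truth gives 0; no alternative beats it.
(Checking all 256 profiles: 1 has a profitable deviation, 255 do not.)

1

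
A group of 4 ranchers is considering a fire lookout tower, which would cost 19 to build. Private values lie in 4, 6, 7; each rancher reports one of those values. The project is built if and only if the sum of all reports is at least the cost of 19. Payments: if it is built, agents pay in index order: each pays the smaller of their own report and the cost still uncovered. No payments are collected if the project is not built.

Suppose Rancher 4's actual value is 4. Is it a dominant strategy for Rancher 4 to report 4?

Yes

Check each profile of the others' reports and compare truth against every alternative report.
Others report (4, 4, 6): truth gives 0, best alternative gives -1.
Others report (4, 6, 4): truth gives 0, best alternative gives -1.
Others report (6, 4, 4): truth gives 0, best alternative gives -1.
Others report (6, 6, 7): truth gives 4, best alternative gives 4.
Others report (6, 7, 6): truth gives 4, best alternative gives 4.
Others report (6, 7, 7): truth gives 4, best alternative gives 4.
(Remaining 21 profiles checked similarly; truth is weakly best in each.)
In every case the truthful report is at least as good as any alternative, so it is a dominant strategy.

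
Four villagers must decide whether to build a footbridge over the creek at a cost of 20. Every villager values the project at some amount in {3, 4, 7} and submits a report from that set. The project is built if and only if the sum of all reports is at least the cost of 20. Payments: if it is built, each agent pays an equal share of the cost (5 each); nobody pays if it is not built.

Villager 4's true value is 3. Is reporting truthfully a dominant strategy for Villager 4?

Check each profile of the others' reports and compare truth against every alternative report.
Others report (3, 7, 7): truth gives -2, best alternative gives -2.
Others report (4, 7, 7): truth gives -2, best alternative gives -2.
Others report (7, 3, 7): truth gives -2, best alternative gives -2.
Others report (7, 4, 7): truth gives -2, best alternative gives -2.
Others report (7, 7, 3): truth gives -2, best alternative gives -2.
Others report (7, 7, 4): truth gives -2, best alternative gives -2.
(Remaining 21 profiles checked similarly; truth is weakly best in each.)
In every case the truthful report is at least as good as any alternative, so it is a dominant strategy.

Yes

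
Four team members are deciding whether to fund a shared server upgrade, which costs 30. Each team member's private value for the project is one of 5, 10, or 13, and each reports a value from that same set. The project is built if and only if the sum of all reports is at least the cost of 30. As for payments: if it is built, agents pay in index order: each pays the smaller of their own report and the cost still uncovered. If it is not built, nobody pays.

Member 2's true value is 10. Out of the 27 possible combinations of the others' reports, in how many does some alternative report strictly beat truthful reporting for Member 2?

20

Others report (5, 10, 10): truth gives 0; report 5 gives 5 > 0. Violating.
Others report (5, 10, 13): truth gives 0; report 5 gives 5 > 0. Violating.
Others report (5, 13, 10): truth gives 0; report 5 gives 5 > 0. Violating.
Others report (5, 13, 13): truth gives 0; report 5 gives 5 > 0. Violating.
Others report (5, 5, 5): truth gives 0; no alternative beats it.
Others report (5, 5, 10): truth gives 0; no alternative beats it.
(Checking all 27 profiles: 20 have a profitable deviation, 7 do not.)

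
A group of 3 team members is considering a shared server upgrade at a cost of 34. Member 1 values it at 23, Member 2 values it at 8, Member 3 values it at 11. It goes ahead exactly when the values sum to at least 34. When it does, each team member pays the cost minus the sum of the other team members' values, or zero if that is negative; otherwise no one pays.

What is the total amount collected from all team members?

18

Total value 42 ≥ cost 34, so it is built.
Member 1: others sum to 19; max(0, 34 - 19) = 15.
Member 2: others sum to 34; max(0, 34 - 34) = 0.
Member 3: others sum to 31; max(0, 34 - 31) = 3.
Total collected = 15 + 0 + 3 = 18.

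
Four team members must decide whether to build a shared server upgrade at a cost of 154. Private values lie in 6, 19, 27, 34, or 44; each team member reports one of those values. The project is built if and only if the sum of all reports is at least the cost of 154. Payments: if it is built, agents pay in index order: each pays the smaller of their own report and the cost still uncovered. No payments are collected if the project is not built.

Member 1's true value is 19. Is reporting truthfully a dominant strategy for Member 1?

Check each profile of the others' reports and compare truth against every alternative report.
Others report (6, 6, 6): truth gives 0, best alternative gives 0.
Others report (6, 6, 19): truth gives 0, best alternative gives 0.
Others report (6, 6, 27): truth gives 0, best alternative gives 0.
Others report (6, 6, 34): truth gives 0, best alternative gives 0.
Others report (6, 6, 44): truth gives 0, best alternative gives 0.
Others report (6, 19, 6): truth gives 0, best alternative gives 0.
(Remaining 119 profiles checked similarly; truth is weakly best in each.)
In every case the truthful report is at least as good as any alternative, so it is a dominant strategy.

Yes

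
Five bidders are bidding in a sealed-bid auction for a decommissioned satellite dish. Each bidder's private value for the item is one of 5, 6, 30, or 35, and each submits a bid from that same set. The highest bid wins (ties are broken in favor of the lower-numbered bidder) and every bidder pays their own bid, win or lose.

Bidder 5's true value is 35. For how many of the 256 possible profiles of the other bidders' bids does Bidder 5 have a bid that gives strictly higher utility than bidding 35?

Others bid (5, 5, 5, 5): truth gives 0; bid 6 gives 29 > 0. Violating.
Others bid (5, 5, 5, 6): truth gives 0; bid 30 gives 5 > 0. Violating.
Others bid (5, 5, 5, 35): truth gives -35; bid 5 gives -5 > -35. Violating.
Others bid (5, 5, 6, 5): truth gives 0; bid 30 gives 5 > 0. Violating.
Others bid (5, 5, 5, 30): truth gives 0; no alternative beats it.
Others bid (5, 5, 6, 30): truth gives 0; no alternative beats it.
(Checking all 256 profiles: 191 have a profitable deviation, 65 do not.)

191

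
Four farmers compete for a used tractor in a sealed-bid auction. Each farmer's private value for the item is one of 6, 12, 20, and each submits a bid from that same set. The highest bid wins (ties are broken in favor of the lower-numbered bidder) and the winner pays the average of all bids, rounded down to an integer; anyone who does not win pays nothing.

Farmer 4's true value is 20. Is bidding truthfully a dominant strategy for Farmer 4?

No

Consider the case where Farmer 1 bids 6, Farmer 2 bids 6 and Farmer 3 bids 6.
Truthful bid 20: wins, pays 9, utility 20 - 9 = 11.
Bid 12 instead: wins, pays 7, utility 20 - 7 = 13.
Since 13 > 11, bidding 12 is strictly better here, so truthful bidding is not dominant.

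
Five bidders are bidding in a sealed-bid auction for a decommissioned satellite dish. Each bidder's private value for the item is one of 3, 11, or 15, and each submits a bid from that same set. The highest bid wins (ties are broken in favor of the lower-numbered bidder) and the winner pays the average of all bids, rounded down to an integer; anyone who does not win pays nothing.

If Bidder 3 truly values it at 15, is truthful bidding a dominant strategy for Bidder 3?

No

Consider the case where Bidder 1 bids 3, Bidder 2 bids 3, Bidder 4 bids 3 and Bidder 5 bids 3.
Truthful bid 15: wins, pays 5, utility 15 - 5 = 10.
Bid 11 instead: wins, pays 4, utility 15 - 4 = 11.
Since 11 > 10, bidding 11 is strictly better here, so truthful bidding is not dominant.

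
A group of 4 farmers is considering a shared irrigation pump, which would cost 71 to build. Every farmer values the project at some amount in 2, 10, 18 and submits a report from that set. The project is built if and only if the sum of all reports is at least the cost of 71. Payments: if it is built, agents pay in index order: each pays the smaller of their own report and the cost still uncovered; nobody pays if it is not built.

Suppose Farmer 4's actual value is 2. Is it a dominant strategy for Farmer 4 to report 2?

Yes

Check each profile of the others' reports and compare truth against every alternative report.
Others report (2, 2, 2): truth gives 0, best alternative gives 0.
Others report (2, 2, 10): truth gives 0, best alternative gives 0.
Others report (2, 2, 18): truth gives 0, best alternative gives 0.
Others report (2, 10, 2): truth gives 0, best alternative gives 0.
Others report (2, 10, 10): truth gives 0, best alternative gives 0.
Others report (2, 10, 18): truth gives 0, best alternative gives 0.
(Remaining 21 profiles checked similarly; truth is weakly best in each.)
In every case the truthful report is at least as good as any alternative, so it is a dominant strategy.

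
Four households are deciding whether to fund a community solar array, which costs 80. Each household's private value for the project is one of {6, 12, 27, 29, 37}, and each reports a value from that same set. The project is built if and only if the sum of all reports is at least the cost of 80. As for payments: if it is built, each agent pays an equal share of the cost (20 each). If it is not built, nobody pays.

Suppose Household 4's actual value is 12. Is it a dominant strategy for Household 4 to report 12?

No

Consider the case where Household 1 reports 6, Household 2 reports 27 and Household 3 reports 37.
Truthful report 12: project built, pays 20, utility 12 - 20 = -8.
Report 6 instead: project not built, utility 0.
Since 0 > -8, reporting 6 is strictly better here, so truthful reporting is not dominant.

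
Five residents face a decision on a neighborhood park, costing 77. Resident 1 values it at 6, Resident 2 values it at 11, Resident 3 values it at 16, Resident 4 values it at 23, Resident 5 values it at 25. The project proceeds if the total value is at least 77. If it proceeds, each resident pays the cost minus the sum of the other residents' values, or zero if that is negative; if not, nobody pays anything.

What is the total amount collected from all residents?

Total value 81 ≥ cost 77, so it is built.
Resident 1: others sum to 75; max(0, 77 - 75) = 2.
Resident 2: others sum to 70; max(0, 77 - 70) = 7.
Resident 3: others sum to 65; max(0, 77 - 65) = 12.
Resident 4: others sum to 58; max(0, 77 - 58) = 19.
Resident 5: others sum to 56; max(0, 77 - 56) = 21.
Total collected = 2 + 7 + 12 + 19 + 21 = 61.

61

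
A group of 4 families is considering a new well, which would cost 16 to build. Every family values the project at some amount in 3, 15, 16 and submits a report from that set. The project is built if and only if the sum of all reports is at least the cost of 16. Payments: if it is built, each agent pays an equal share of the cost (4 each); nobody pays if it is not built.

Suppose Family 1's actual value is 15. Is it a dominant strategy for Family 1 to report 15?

Yes

Check each profile of the others' reports and compare truth against every alternative report.
Others report (3, 3, 3): truth gives 11, best alternative gives 11.
Others report (3, 3, 15): truth gives 11, best alternative gives 11.
Others report (3, 3, 16): truth gives 11, best alternative gives 11.
Others report (3, 15, 3): truth gives 11, best alternative gives 11.
Others report (3, 15, 15): truth gives 11, best alternative gives 11.
Others report (3, 15, 16): truth gives 11, best alternative gives 11.
(Remaining 21 profiles checked similarly; truth is weakly best in each.)
In every case the truthful report is at least as good as any alternative, so it is a dominant strategy.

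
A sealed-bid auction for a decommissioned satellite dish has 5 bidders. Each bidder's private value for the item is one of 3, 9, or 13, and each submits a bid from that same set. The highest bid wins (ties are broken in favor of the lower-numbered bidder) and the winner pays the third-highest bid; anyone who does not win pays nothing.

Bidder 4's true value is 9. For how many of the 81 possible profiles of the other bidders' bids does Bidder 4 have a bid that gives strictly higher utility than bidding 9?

4

Others bid (3, 3, 3, 13): truth gives 0; bid 13 gives 6 > 0. Violating.
Others bid (3, 3, 9, 3): truth gives 0; bid 13 gives 6 > 0. Violating.
Others bid (3, 9, 3, 3): truth gives 0; bid 13 gives 6 > 0. Violating.
Others bid (9, 3, 3, 3): truth gives 0; bid 13 gives 6 > 0. Violating.
Others bid (3, 3, 3, 3): truth gives 6; no alternative beats it.
Others bid (3, 3, 3, 9): truth gives 6; no alternative beats it.
(Checking all 81 profiles: 4 have a profitable deviation, 77 do not.)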